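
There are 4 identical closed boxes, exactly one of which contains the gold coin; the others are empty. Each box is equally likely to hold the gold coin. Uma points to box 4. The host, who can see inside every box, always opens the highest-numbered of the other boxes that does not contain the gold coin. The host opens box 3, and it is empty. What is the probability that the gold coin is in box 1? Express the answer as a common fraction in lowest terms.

1/3

Condition on the true location of the gold coin.
If it is in any of boxes 1, 2, and 4 (prior 1/4 each): box 3 is the highest-numbered option available, probability 1; weight (1/4)·1 = 1/4 each.
If it is in box 3 (prior 1/4): the host opened box 3, so this case is ruled out; weight (1/4)·0 = 0.
The weights sum to 3/4.
So P(the gold coin in box 1 | the host opened box 3) = (1/4) / (3/4) = 1/3.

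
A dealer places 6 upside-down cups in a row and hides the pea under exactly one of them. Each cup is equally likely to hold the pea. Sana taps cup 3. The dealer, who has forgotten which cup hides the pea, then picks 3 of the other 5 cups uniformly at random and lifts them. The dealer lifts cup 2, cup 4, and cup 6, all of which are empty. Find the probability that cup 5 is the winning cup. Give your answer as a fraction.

Apply Bayes' rule, conditioning on where the pea actually is.
If it is under any of cups 1, 3, and 5 (prior 1/6 each): the dealer picks exactly this set with probability 1/10 regardless, and none is the prize; weight (1/6)·(1/10) = 1/60 each.
If it is under any of cups 2, 4, and 6 (prior 1/6 each): that cup was opened and seen not to hold the prize — ruled out; weight (1/6)·0 = 0 each.
The weights sum to 1/20.
So P(the pea under cup 5 | the dealer opened cup 2, cup 4, and cup 6) = (1/60) / (1/20) = 1/3.

1/3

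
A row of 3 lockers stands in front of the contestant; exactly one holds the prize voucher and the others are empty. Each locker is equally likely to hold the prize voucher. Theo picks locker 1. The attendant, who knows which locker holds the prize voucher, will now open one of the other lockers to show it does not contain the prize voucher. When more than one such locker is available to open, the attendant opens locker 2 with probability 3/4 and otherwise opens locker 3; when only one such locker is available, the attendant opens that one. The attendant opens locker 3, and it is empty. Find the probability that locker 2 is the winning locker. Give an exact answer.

Consider each possible location of the prize voucher in turn.
If it is in locker 1 (prior 1/3): locker 2 is available but not opened, probability 1/4; weight (1/3)·(1/4) = 1/12.
If it is in locker 2 (prior 1/3): only locker 3 is available, probability 1; weight (1/3)·1 = 1/3.
If it is in locker 3 (prior 1/3): the attendant opened locker 3, so this case is ruled out; weight (1/3)·0 = 0.
The weights sum to 5/12.
So P(the prize voucher in locker 2 | the attendant opened locker 3) = (1/3) / (5/12) = 4/5.

4/5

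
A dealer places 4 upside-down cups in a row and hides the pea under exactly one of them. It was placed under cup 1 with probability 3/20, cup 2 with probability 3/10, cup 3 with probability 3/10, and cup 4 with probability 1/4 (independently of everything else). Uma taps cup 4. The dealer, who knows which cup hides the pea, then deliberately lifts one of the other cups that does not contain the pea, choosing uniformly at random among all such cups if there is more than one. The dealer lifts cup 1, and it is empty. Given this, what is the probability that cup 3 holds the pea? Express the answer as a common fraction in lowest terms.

9/23

Apply Bayes' rule, conditioning on where the pea actually is.
If it is under cup 1 (prior 3/20): the dealer opened cup 1, so this case is ruled out; weight (3/20)·0 = 0.
If it is under either of cups 2 and 3 (prior 3/10 each): the dealer has 2 equally likely choices, so probability 1/2; weight (3/10)·(1/2) = 3/20 each.
If it is under cup 4 (prior 1/4): the dealer has 3 equally likely choices, so probability 1/3; weight (1/4)·(1/3) = 1/12.
The weights sum to 23/60.
So P(the pea under cup 3 | the dealer opened cup 1) = (3/20) / (23/60) = 9/23.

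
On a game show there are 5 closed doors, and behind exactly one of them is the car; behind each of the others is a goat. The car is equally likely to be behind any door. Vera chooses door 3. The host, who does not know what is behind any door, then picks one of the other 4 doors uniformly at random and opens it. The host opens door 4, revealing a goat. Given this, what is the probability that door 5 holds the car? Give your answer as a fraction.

Consider each possible location of the car in turn.
If it is behind any of doors 1, 2, 3, and 5 (prior 1/5 each): the host picks door 4 with probability 1/4 regardless, and it is not the prize; weight (1/5)·(1/4) = 1/20 each.
If it is behind door 4 (prior 1/5): the host opened door 4, so this case is ruled out; weight (1/5)·0 = 0.
The weights sum to 1/5.
So P(the car behind door 5 | the host opened door 4) = (1/20) / (1/5) = 1/4.

1/4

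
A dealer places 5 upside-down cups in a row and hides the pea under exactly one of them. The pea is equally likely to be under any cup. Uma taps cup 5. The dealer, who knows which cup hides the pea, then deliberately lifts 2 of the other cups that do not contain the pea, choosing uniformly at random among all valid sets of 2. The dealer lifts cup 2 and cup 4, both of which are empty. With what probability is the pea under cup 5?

Condition on the true location of the pea.
If it is under either of cups 1 and 3 (prior 1/5 each): the dealer has 3 equally likely choices, so probability 1/3; weight (1/5)·(1/3) = 1/15 each.
If it is under either of cups 2 and 4 (prior 1/5 each): that cup was opened and seen not to hold the prize — ruled out; weight (1/5)·0 = 0 each.
If it is under cup 5 (prior 1/5): the dealer has 6 equally likely choices, so probability 1/6; weight (1/5)·(1/6) = 1/30.
The weights sum to 1/6.
So P(the pea under cup 5 | the dealer opened cup 2 and cup 4) = (1/30) / (1/6) = 1/5.

1/5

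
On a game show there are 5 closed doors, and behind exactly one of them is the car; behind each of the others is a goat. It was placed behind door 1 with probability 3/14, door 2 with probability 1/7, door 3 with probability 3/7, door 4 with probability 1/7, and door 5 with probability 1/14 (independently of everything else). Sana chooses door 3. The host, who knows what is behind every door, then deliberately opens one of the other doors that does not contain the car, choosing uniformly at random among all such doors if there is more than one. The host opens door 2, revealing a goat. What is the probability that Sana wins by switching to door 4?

4/21

Condition on the true location of the car.
If it is behind door 1 (prior 3/14): the host has 3 equally likely choices, so probability 1/3; weight (3/14)·(1/3) = 1/14.
If it is behind door 2 (prior 1/7): the host opened door 2, so this case is ruled out; weight (1/7)·0 = 0.
If it is behind door 3 (prior 3/7): the host has 4 equally likely choices, so probability 1/4; weight (3/7)·(1/4) = 3/28.
If it is behind door 4 (prior 1/7): the host has 3 equally likely choices, so probability 1/3; weight (1/7)·(1/3) = 1/21.
If it is behind door 5 (prior 1/14): the host has 3 equally likely choices, so probability 1/3; weight (1/14)·(1/3) = 1/42.
The weights sum to 1/4.
So P(the car behind door 4 | the host opened door 2) = (1/21) / (1/4) = 4/21.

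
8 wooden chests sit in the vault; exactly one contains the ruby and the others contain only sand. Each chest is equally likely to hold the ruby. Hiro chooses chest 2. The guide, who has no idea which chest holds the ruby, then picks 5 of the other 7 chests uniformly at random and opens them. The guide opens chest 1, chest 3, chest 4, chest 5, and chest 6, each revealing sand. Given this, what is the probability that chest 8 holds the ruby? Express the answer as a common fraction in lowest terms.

1/3

Because the guide chose which chests to open without knowing where the ruby is, the choice is independent of the prize location. Learning that none of the 5 opened chests holds the ruby simply rules out those 5 locations and leaves the remaining 3 chests still equally likely by symmetry.
So P(the ruby in chest 8) = 1/3.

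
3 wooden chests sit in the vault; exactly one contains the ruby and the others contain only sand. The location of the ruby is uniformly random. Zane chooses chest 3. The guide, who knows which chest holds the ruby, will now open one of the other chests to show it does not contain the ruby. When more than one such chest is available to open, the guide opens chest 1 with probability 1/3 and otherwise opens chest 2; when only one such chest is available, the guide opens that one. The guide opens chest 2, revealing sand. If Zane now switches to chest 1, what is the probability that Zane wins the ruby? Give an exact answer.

3/5

Condition on the true location of the ruby.
If it is in chest 1 (prior 1/3): only chest 2 is available, probability 1; weight (1/3)·1 = 1/3.
If it is in chest 2 (prior 1/3): the guide opened chest 2, so this case is ruled out; weight (1/3)·0 = 0.
If it is in chest 3 (prior 1/3): chest 1 is available but not opened, probability 2/3; weight (1/3)·(2/3) = 2/9.
The weights sum to 5/9.
So P(the ruby in chest 1 | the guide opened chest 2) = (1/3) / (5/9) = 3/5.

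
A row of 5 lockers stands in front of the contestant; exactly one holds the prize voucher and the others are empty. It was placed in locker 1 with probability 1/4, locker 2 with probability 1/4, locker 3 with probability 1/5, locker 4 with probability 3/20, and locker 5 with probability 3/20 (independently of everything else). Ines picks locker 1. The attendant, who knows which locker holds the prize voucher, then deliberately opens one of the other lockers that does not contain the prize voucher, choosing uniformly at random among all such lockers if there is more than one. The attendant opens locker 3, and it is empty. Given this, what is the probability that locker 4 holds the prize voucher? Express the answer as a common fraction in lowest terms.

12/59

Consider each possible location of the prize voucher in turn.
If it is in locker 1 (prior 1/4): the attendant has 4 equally likely choices, so probability 1/4; weight (1/4)·(1/4) = 1/16.
If it is in locker 2 (prior 1/4): the attendant has 3 equally likely choices, so probability 1/3; weight (1/4)·(1/3) = 1/12.
If it is in locker 3 (prior 1/5): the attendant opened locker 3, so this case is ruled out; weight (1/5)·0 = 0.
If it is in either of lockers 4 and 5 (prior 3/20 each): the attendant has 3 equally likely choices, so probability 1/3; weight (3/20)·(1/3) = 1/20 each.
The weights sum to 59/240.
So P(the prize voucher in locker 4 | the attendant opened locker 3) = (1/20) / (59/240) = 12/59.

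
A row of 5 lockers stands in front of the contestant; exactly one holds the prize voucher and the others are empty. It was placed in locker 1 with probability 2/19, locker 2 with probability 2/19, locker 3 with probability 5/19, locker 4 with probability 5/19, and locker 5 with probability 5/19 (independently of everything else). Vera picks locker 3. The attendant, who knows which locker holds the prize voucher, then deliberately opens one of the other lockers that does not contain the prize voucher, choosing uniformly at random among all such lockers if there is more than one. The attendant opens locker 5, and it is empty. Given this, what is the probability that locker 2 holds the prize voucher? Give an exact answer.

Condition on the true location of the prize voucher.
If it is in either of lockers 1 and 2 (prior 2/19 each): the attendant has 3 equally likely choices, so probability 1/3; weight (2/19)·(1/3) = 2/57 each.
If it is in locker 3 (prior 5/19): the attendant has 4 equally likely choices, so probability 1/4; weight (5/19)·(1/4) = 5/76.
If it is in locker 4 (prior 5/19): the attendant has 3 equally likely choices, so probability 1/3; weight (5/19)·(1/3) = 5/57.
If it is in locker 5 (prior 5/19): the attendant opened locker 5, so this case is ruled out; weight (5/19)·0 = 0.
The weights sum to 17/76.
So P(the prize voucher in locker 2 | the attendant opened locker 5) = (2/57) / (17/76) = 8/51.

8/51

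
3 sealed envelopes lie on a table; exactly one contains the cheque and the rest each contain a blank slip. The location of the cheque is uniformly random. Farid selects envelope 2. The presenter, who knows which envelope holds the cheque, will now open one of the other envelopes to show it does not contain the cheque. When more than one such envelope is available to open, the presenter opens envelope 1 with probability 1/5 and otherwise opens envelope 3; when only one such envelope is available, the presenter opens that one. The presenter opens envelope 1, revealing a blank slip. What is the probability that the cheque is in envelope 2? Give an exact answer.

1/6

Apply Bayes' rule, conditioning on where the cheque actually is.
If it is in envelope 1 (prior 1/3): the presenter opened envelope 1, so this case is ruled out; weight (1/3)·0 = 0.
If it is in envelope 2 (prior 1/3): envelope 1 is available, opened with probability 1/5; weight (1/3)·(1/5) = 1/15.
If it is in envelope 3 (prior 1/3): only envelope 1 is available, probability 1; weight (1/3)·1 = 1/3.
The weights sum to 2/5.
So P(the cheque in envelope 2 | the presenter opened envelope 1) = (1/15) / (2/5) = 1/6.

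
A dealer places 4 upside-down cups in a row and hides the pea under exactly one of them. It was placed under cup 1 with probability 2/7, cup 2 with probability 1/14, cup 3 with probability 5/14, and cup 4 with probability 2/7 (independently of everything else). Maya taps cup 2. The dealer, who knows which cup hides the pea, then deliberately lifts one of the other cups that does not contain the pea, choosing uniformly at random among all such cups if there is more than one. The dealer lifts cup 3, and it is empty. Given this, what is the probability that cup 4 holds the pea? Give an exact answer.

6/13

Apply Bayes' rule, conditioning on where the pea actually is.
If it is under either of cups 1 and 4 (prior 2/7 each): the dealer has 2 equally likely choices, so probability 1/2; weight (2/7)·(1/2) = 1/7 each.
If it is under cup 2 (prior 1/14): the dealer has 3 equally likely choices, so probability 1/3; weight (1/14)·(1/3) = 1/42.
If it is under cup 3 (prior 5/14): the dealer opened cup 3, so this case is ruled out; weight (5/14)·0 = 0.
The weights sum to 13/42.
So P(the pea under cup 4 | the dealer opened cup 3) = (1/7) / (13/42) = 6/13.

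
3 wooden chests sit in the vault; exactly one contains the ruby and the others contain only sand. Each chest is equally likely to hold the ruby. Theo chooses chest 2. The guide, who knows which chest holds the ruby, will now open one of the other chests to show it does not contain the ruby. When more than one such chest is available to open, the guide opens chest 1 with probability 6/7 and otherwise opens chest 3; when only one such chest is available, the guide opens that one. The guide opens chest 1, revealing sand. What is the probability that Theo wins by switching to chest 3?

7/13

Consider each possible location of the ruby in turn.
If it is in chest 1 (prior 1/3): the guide opened chest 1, so this case is ruled out; weight (1/3)·0 = 0.
If it is in chest 2 (prior 1/3): chest 1 is available, opened with probability 6/7; weight (1/3)·(6/7) = 2/7.
If it is in chest 3 (prior 1/3): only chest 1 is available, probability 1; weight (1/3)·1 = 1/3.
The weights sum to 13/21.
So P(the ruby in chest 3 | the guide opened chest 1) = (1/3) / (13/21) = 7/13.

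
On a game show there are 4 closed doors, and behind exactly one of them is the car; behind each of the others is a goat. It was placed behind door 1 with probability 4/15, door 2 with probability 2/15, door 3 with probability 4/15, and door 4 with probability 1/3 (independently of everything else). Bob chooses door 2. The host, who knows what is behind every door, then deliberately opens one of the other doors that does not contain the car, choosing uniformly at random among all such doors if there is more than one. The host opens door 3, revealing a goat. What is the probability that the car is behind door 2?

Condition on the true location of the car.
If it is behind door 1 (prior 4/15): the host has 2 equally likely choices, so probability 1/2; weight (4/15)·(1/2) = 2/15.
If it is behind door 2 (prior 2/15): the host has 3 equally likely choices, so probability 1/3; weight (2/15)·(1/3) = 2/45.
If it is behind door 3 (prior 4/15): the host opened door 3, so this case is ruled out; weight (4/15)·0 = 0.
If it is behind door 4 (prior 1/3): the host has 2 equally likely choices, so probability 1/2; weight (1/3)·(1/2) = 1/6.
The weights sum to 31/90.
So P(the car behind door 2 | the host opened door 3) = (2/45) / (31/90) = 4/31.

4/31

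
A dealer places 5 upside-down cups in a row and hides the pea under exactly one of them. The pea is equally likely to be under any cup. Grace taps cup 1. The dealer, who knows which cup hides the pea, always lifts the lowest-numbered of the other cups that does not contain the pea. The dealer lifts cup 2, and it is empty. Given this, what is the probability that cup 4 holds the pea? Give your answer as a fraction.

1/4

Condition on the true location of the pea.
If it is under any of cups 1, 3, 4, and 5 (prior 1/5 each): cup 2 is the lowest-numbered option available, probability 1; weight (1/5)·1 = 1/5 each.
If it is under cup 2 (prior 1/5): the dealer opened cup 2, so this case is ruled out; weight (1/5)·0 = 0.
The weights sum to 4/5.
So P(the pea under cup 4 | the dealer opened cup 2) = (1/5) / (4/5) = 1/4.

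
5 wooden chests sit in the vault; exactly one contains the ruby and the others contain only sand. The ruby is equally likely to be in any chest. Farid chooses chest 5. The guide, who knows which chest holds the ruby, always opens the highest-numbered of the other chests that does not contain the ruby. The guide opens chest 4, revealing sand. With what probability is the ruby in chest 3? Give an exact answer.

1/4

Apply Bayes' rule, conditioning on where the ruby actually is.
If it is in any of chests 1, 2, 3, and 5 (prior 1/5 each): chest 4 is the highest-numbered option available, probability 1; weight (1/5)·1 = 1/5 each.
If it is in chest 4 (prior 1/5): the guide opened chest 4, so this case is ruled out; weight (1/5)·0 = 0.
The weights sum to 4/5.
So P(the ruby in chest 3 | the guide opened chest 4) = (1/5) / (4/5) = 1/4.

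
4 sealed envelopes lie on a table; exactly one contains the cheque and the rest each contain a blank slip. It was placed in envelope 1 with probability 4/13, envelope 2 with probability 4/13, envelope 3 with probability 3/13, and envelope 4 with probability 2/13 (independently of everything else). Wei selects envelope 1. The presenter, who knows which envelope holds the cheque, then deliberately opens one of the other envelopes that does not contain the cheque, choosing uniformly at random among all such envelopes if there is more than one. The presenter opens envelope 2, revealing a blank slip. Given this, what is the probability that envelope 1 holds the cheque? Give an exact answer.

8/23

Condition on the true location of the cheque.
If it is in envelope 1 (prior 4/13): the presenter has 3 equally likely choices, so probability 1/3; weight (4/13)·(1/3) = 4/39.
If it is in envelope 2 (prior 4/13): the presenter opened envelope 2, so this case is ruled out; weight (4/13)·0 = 0.
If it is in envelope 3 (prior 3/13): the presenter has 2 equally likely choices, so probability 1/2; weight (3/13)·(1/2) = 3/26.
If it is in envelope 4 (prior 2/13): the presenter has 2 equally likely choices, so probability 1/2; weight (2/13)·(1/2) = 1/13.
The weights sum to 23/78.
So P(the cheque in envelope 1 | the presenter opened envelope 2) = (4/39) / (23/78) = 8/23.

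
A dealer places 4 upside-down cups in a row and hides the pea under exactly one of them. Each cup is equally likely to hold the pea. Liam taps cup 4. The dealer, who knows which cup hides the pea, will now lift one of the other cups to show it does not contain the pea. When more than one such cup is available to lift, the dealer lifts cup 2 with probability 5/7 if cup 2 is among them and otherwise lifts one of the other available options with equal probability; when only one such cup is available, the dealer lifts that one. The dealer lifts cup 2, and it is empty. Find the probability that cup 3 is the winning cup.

Apply Bayes' rule, conditioning on where the pea actually is.
If it is under any of cups 1, 3, and 4 (prior 1/4 each): cup 2 is available, opened with probability 5/7; weight (1/4)·(5/7) = 5/28 each.
If it is under cup 2 (prior 1/4): the dealer opened cup 2, so this case is ruled out; weight (1/4)·0 = 0.
The weights sum to 15/28.
So P(the pea under cup 3 | the dealer opened cup 2) = (5/28) / (15/28) = 1/3.

1/3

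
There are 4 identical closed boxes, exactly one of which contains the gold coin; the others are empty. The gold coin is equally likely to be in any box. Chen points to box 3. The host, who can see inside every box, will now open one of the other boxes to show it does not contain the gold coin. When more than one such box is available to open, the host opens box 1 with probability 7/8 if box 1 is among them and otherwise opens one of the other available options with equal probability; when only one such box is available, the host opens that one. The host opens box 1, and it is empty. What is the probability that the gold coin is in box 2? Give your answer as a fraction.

1/3

Consider each possible location of the gold coin in turn.
If it is in box 1 (prior 1/4): the host opened box 1, so this case is ruled out; weight (1/4)·0 = 0.
If it is in any of boxes 2, 3, and 4 (prior 1/4 each): box 1 is available, opened with probability 7/8; weight (1/4)·(7/8) = 7/32 each.
The weights sum to 21/32.
So P(the gold coin in box 2 | the host opened box 1) = (7/32) / (21/32) = 1/3.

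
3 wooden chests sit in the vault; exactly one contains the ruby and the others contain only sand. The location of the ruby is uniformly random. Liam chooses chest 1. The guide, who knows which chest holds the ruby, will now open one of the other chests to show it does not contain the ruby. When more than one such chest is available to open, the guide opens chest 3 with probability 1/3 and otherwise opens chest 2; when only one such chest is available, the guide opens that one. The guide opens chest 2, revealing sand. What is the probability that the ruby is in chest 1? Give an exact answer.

2/5

Condition on the true location of the ruby.
If it is in chest 1 (prior 1/3): chest 3 is available but not opened, probability 2/3; weight (1/3)·(2/3) = 2/9.
If it is in chest 2 (prior 1/3): the guide opened chest 2, so this case is ruled out; weight (1/3)·0 = 0.
If it is in chest 3 (prior 1/3): only chest 2 is available, probability 1; weight (1/3)·1 = 1/3.
The weights sum to 5/9.
So P(the ruby in chest 1 | the guide opened chest 2) = (2/9) / (5/9) = 2/5.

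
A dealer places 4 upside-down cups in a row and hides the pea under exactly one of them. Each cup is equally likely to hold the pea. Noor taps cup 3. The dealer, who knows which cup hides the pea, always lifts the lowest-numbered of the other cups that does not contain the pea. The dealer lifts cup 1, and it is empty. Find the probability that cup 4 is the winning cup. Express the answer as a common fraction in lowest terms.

Condition on the true location of the pea.
If it is under cup 1 (prior 1/4): the dealer opened cup 1, so this case is ruled out; weight (1/4)·0 = 0.
If it is under any of cups 2, 3, and 4 (prior 1/4 each): cup 1 is the lowest-numbered option available, probability 1; weight (1/4)·1 = 1/4 each.
The weights sum to 3/4.
So P(the pea under cup 4 | the dealer opened cup 1) = (1/4) / (3/4) = 1/3.

1/3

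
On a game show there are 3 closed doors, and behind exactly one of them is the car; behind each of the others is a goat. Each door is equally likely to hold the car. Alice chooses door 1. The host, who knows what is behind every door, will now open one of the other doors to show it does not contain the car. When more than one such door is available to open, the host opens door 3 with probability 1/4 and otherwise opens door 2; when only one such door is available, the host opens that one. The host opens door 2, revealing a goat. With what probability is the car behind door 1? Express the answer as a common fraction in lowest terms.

Consider each possible location of the car in turn.
If it is behind door 1 (prior 1/3): door 3 is available but not opened, probability 3/4; weight (1/3)·(3/4) = 1/4.
If it is behind door 2 (prior 1/3): the host opened door 2, so this case is ruled out; weight (1/3)·0 = 0.
If it is behind door 3 (prior 1/3): only door 2 is available, probability 1; weight (1/3)·1 = 1/3.
The weights sum to 7/12.
So P(the car behind door 1 | the host opened door 2) = (1/4) / (7/12) = 3/7.

3/7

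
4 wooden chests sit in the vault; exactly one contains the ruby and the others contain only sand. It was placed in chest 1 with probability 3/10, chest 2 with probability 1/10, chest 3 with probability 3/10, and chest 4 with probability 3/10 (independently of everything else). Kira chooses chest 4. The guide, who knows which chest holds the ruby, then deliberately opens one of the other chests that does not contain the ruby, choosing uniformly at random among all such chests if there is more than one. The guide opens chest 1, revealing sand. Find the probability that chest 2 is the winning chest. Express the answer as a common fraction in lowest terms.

Condition on the true location of the ruby.
If it is in chest 1 (prior 3/10): the guide opened chest 1, so this case is ruled out; weight (3/10)·0 = 0.
If it is in chest 2 (prior 1/10): the guide has 2 equally likely choices, so probability 1/2; weight (1/10)·(1/2) = 1/20.
If it is in chest 3 (prior 3/10): the guide has 2 equally likely choices, so probability 1/2; weight (3/10)·(1/2) = 3/20.
If it is in chest 4 (prior 3/10): the guide has 3 equally likely choices, so probability 1/3; weight (3/10)·(1/3) = 1/10.
The weights sum to 3/10.
So P(the ruby in chest 2 | the guide opened chest 1) = (1/20) / (3/10) = 1/6.

1/6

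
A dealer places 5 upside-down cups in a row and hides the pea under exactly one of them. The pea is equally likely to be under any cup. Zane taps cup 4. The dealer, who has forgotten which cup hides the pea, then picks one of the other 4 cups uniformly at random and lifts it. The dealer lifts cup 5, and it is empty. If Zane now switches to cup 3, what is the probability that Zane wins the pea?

1/4

Because the dealer chose which cup to lift without knowing where the pea is, the choice is independent of the prize location. Learning that cup 5 does not hold the pea simply rules out that one location and leaves the remaining 4 cups still equally likely by symmetry.
So P(the pea under cup 3) = 1/4.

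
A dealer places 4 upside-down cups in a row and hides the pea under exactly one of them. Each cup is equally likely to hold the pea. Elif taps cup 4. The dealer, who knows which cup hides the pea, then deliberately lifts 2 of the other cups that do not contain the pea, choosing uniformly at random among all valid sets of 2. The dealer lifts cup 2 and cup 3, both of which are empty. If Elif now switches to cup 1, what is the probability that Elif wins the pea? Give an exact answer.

Consider each possible location of the pea in turn.
If it is under cup 1 (prior 1/4): the dealer has no choice, probability 1; weight (1/4)·1 = 1/4.
If it is under either of cups 2 and 3 (prior 1/4 each): that cup was opened and seen not to hold the prize — ruled out; weight (1/4)·0 = 0 each.
If it is under cup 4 (prior 1/4): the dealer has 3 equally likely choices, so probability 1/3; weight (1/4)·(1/3) = 1/12.
The weights sum to 1/3.
So P(the pea under cup 1 | the dealer opened cup 2 and cup 3) = (1/4) / (1/3) = 3/4.

3/4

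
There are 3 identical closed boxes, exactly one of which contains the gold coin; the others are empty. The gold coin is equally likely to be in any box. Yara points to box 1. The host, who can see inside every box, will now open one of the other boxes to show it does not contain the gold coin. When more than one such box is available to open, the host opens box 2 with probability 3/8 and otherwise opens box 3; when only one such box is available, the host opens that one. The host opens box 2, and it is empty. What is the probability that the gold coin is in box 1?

Condition on the true location of the gold coin.
If it is in box 1 (prior 1/3): box 2 is available, opened with probability 3/8; weight (1/3)·(3/8) = 1/8.
If it is in box 2 (prior 1/3): the host opened box 2, so this case is ruled out; weight (1/3)·0 = 0.
If it is in box 3 (prior 1/3): only box 2 is available, probability 1; weight (1/3)·1 = 1/3.
The weights sum to 11/24.
So P(the gold coin in box 1 | the host opened box 2) = (1/8) / (11/24) = 3/11.

3/11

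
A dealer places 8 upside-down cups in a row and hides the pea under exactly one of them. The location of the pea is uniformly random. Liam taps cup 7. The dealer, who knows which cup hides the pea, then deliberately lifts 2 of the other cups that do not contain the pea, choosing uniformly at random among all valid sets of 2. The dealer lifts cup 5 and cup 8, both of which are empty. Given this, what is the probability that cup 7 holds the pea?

1/8

Consider each possible location of the pea in turn.
If it is under any of cups 1, 2, 3, 4, and 6 (prior 1/8 each): the dealer has 15 equally likely choices, so probability 1/15; weight (1/8)·(1/15) = 1/120 each.
If it is under either of cups 5 and 8 (prior 1/8 each): that cup was opened and seen not to hold the prize — ruled out; weight (1/8)·0 = 0 each.
If it is under cup 7 (prior 1/8): the dealer has 21 equally likely choices, so probability 1/21; weight (1/8)·(1/21) = 1/168.
The weights sum to 1/21.
So P(the pea under cup 7 | the dealer opened cup 5 and cup 8) = (1/168) / (1/21) = 1/8.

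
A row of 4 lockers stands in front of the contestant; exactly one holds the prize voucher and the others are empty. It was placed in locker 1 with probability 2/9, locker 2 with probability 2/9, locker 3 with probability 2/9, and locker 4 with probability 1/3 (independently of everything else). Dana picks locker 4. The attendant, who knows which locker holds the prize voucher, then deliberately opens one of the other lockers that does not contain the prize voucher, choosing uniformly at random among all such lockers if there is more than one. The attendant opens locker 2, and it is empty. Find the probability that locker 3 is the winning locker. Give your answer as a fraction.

1/3

Apply Bayes' rule, conditioning on where the prize voucher actually is.
If it is in either of lockers 1 and 3 (prior 2/9 each): the attendant has 2 equally likely choices, so probability 1/2; weight (2/9)·(1/2) = 1/9 each.
If it is in locker 2 (prior 2/9): the attendant opened locker 2, so this case is ruled out; weight (2/9)·0 = 0.
If it is in locker 4 (prior 1/3): the attendant has 3 equally likely choices, so probability 1/3; weight (1/3)·(1/3) = 1/9.
The weights sum to 1/3.
So P(the prize voucher in locker 3 | the attendant opened locker 2) = (1/9) / (1/3) = 1/3.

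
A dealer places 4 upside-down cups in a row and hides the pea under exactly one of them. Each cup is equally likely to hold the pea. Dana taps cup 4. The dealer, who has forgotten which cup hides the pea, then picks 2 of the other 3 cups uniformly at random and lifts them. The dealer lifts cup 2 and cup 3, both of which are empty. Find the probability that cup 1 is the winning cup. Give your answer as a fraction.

1/2

Consider each possible location of the pea in turn.
If it is under either of cups 1 and 4 (prior 1/4 each): the dealer picks exactly this set with probability 1/3 regardless, and none is the prize; weight (1/4)·(1/3) = 1/12 each.
If it is under either of cups 2 and 3 (prior 1/4 each): that cup was opened and seen not to hold the prize — ruled out; weight (1/4)·0 = 0 each.
The weights sum to 1/6.
So P(the pea under cup 1 | the dealer opened cup 2 and cup 3) = (1/12) / (1/6) = 1/2.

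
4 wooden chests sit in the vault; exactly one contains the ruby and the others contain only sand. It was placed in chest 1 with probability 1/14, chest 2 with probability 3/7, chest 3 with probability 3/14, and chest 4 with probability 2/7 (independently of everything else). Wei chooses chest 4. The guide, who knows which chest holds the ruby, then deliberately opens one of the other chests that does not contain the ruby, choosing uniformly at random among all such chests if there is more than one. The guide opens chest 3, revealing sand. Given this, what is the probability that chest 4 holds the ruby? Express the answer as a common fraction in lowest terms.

8/29

Consider each possible location of the ruby in turn.
If it is in chest 1 (prior 1/14): the guide has 2 equally likely choices, so probability 1/2; weight (1/14)·(1/2) = 1/28.
If it is in chest 2 (prior 3/7): the guide has 2 equally likely choices, so probability 1/2; weight (3/7)·(1/2) = 3/14.
If it is in chest 3 (prior 3/14): the guide opened chest 3, so this case is ruled out; weight (3/14)·0 = 0.
If it is in chest 4 (prior 2/7): the guide has 3 equally likely choices, so probability 1/3; weight (2/7)·(1/3) = 2/21.
The weights sum to 29/84.
So P(the ruby in chest 4 | the guide opened chest 3) = (2/21) / (29/84) = 8/29.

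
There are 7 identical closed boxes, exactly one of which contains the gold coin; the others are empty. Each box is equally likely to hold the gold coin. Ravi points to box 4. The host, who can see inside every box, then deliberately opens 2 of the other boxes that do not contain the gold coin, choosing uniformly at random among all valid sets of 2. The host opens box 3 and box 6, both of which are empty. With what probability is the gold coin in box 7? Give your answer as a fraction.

Apply Bayes' rule, conditioning on where the gold coin actually is.
If it is in any of boxes 1, 2, 5, and 7 (prior 1/7 each): the host has 10 equally likely choices, so probability 1/10; weight (1/7)·(1/10) = 1/70 each.
If it is in either of boxes 3 and 6 (prior 1/7 each): that box was opened and seen not to hold the prize — ruled out; weight (1/7)·0 = 0 each.
If it is in box 4 (prior 1/7): the host has 15 equally likely choices, so probability 1/15; weight (1/7)·(1/15) = 1/105.
The weights sum to 1/15.
So P(the gold coin in box 7 | the host opened box 3 and box 6) = (1/70) / (1/15) = 3/14.

3/14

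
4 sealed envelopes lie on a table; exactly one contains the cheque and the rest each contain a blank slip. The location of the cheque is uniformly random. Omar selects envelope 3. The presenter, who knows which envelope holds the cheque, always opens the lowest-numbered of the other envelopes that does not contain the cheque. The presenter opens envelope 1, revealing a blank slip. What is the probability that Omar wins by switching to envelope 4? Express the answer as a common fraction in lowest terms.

Consider each possible location of the cheque in turn.
If it is in envelope 1 (prior 1/4): the presenter opened envelope 1, so this case is ruled out; weight (1/4)·0 = 0.
If it is in any of envelopes 2, 3, and 4 (prior 1/4 each): envelope 1 is the lowest-numbered option available, probability 1; weight (1/4)·1 = 1/4 each.
The weights sum to 3/4.
So P(the cheque in envelope 4 | the presenter opened envelope 1) = (1/4) / (3/4) = 1/3.

1/3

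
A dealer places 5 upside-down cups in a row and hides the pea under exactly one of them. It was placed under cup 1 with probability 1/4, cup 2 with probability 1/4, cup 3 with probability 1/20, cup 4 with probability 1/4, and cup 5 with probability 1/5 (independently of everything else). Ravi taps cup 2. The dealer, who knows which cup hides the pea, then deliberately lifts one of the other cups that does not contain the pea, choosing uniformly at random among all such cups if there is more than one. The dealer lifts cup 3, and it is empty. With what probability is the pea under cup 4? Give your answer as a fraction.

20/71

Apply Bayes' rule, conditioning on where the pea actually is.
If it is under either of cups 1 and 4 (prior 1/4 each): the dealer has 3 equally likely choices, so probability 1/3; weight (1/4)·(1/3) = 1/12 each.
If it is under cup 2 (prior 1/4): the dealer has 4 equally likely choices, so probability 1/4; weight (1/4)·(1/4) = 1/16.
If it is under cup 3 (prior 1/20): the dealer opened cup 3, so this case is ruled out; weight (1/20)·0 = 0.
If it is under cup 5 (prior 1/5): the dealer has 3 equally likely choices, so probability 1/3; weight (1/5)·(1/3) = 1/15.
The weights sum to 71/240.
So P(the pea under cup 4 | the dealer opened cup 3) = (1/12) / (71/240) = 20/71.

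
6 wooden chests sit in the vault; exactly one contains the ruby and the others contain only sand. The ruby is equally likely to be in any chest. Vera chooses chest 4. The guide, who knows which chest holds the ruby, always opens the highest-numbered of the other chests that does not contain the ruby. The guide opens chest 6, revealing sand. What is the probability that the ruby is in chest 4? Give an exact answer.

Consider each possible location of the ruby in turn.
If it is in any of chests 1, 2, 3, 4, and 5 (prior 1/6 each): chest 6 is the highest-numbered option available, probability 1; weight (1/6)·1 = 1/6 each.
If it is in chest 6 (prior 1/6): the guide opened chest 6, so this case is ruled out; weight (1/6)·0 = 0.
The weights sum to 5/6.
So P(the ruby in chest 4 | the guide opened chest 6) = (1/6) / (5/6) = 1/5.

1/5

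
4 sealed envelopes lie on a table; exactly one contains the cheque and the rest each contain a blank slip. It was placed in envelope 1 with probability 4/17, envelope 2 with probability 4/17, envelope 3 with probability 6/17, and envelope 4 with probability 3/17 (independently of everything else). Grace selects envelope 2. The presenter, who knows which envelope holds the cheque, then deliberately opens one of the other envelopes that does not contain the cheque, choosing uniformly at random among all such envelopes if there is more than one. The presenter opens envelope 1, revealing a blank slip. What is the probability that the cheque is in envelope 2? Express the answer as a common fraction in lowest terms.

Condition on the true location of the cheque.
If it is in envelope 1 (prior 4/17): the presenter opened envelope 1, so this case is ruled out; weight (4/17)·0 = 0.
If it is in envelope 2 (prior 4/17): the presenter has 3 equally likely choices, so probability 1/3; weight (4/17)·(1/3) = 4/51.
If it is in envelope 3 (prior 6/17): the presenter has 2 equally likely choices, so probability 1/2; weight (6/17)·(1/2) = 3/17.
If it is in envelope 4 (prior 3/17): the presenter has 2 equally likely choices, so probability 1/2; weight (3/17)·(1/2) = 3/34.
The weights sum to 35/102.
So P(the cheque in envelope 2 | the presenter opened envelope 1) = (4/51) / (35/102) = 8/35.

8/35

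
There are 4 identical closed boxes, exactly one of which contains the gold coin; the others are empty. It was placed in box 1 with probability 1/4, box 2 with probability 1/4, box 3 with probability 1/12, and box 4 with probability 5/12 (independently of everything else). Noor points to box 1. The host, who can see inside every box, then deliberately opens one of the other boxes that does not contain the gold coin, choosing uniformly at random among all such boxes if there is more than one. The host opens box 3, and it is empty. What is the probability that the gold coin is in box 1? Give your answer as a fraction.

1/5

Consider each possible location of the gold coin in turn.
If it is in box 1 (prior 1/4): the host has 3 equally likely choices, so probability 1/3; weight (1/4)·(1/3) = 1/12.
If it is in box 2 (prior 1/4): the host has 2 equally likely choices, so probability 1/2; weight (1/4)·(1/2) = 1/8.
If it is in box 3 (prior 1/12): the host opened box 3, so this case is ruled out; weight (1/12)·0 = 0.
If it is in box 4 (prior 5/12): the host has 2 equally likely choices, so probability 1/2; weight (5/12)·(1/2) = 5/24.
The weights sum to 5/12.
So P(the gold coin in box 1 | the host opened box 3) = (1/12) / (5/12) = 1/5.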